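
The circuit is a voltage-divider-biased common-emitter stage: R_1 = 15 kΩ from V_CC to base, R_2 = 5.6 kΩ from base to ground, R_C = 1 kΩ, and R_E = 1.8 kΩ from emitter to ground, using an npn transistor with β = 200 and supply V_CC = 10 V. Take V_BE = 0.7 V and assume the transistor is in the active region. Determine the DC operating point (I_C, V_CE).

I_C ≈ 1.1 mA, V_CE ≈ 6.9 V

Thevenize the base divider: V_Th = V_CC·R_2/(R_1+R_2) = 10×5.6/20.6 = 2.72 V, R_Th = R_1‖R_2 = 4.08 kΩ.
Base-emitter loop: V_Th = I_B·R_Th + V_BE + (β+1)I_B·R_E, so I_B = (2.72 − 0.7) / (4.08 + 201×1.8) = 0.00552 mA.
I_C = β·I_B = 200×0.00552 = 1.1 mA, and I_E = (β+1)I_B = 1.11 mA.
V_CE = V_CC − I_C·R_C − I_E·R_E = 10 − 1.1×1 − 1.11×1.8 = 6.9 V.
V_CE = 6.9 V > 0.2 V confirms active-region operation.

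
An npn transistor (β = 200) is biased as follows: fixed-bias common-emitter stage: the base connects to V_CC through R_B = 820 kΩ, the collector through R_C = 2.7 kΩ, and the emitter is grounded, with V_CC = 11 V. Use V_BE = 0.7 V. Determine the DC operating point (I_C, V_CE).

Base loop: V_CC = I_B·R_B + V_BE, so I_B = (11 − 0.7)/820 kΩ = 0.0126 mA.
In the active region I_C = β·I_B = 200 × 0.0126 = 2.51 mA.
Collector loop: V_CE = V_CC − I_C·R_C = 11 − 2.51×2.7 = 4.22 V.
Since V_CE = 4.22 V > V_CE(sat) ≈ 0.2 V, the transistor is in the active region as assumed.

I_C ≈ 2.5 mA, V_CE ≈ 4.2 V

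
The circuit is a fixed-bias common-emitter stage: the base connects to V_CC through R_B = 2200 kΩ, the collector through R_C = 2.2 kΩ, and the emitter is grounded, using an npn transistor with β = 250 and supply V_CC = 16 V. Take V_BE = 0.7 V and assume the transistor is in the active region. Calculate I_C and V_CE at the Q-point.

Base loop: V_CC = I_B·R_B + V_BE, so I_B = (16 − 0.7)/2200 kΩ = 0.00695 mA.
In the active region I_C = β·I_B = 250 × 0.00695 = 1.74 mA.
Collector loop: V_CE = V_CC − I_C·R_C = 16 − 1.74×2.2 = 12.2 V.
Since V_CE = 12.2 V > V_CE(sat) ≈ 0.2 V, the transistor is in the active region as assumed.

I_C ≈ 1.7 mA, V_CE ≈ 12 V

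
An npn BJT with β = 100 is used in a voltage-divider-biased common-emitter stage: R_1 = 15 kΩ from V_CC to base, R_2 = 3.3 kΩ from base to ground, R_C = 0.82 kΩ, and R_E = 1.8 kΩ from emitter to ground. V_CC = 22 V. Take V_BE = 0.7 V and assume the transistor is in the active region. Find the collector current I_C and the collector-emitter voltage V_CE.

Thevenize the base divider: V_Th = V_CC·R_2/(R_1+R_2) = 22×3.3/18.3 = 3.97 V, R_Th = R_1‖R_2 = 2.7 kΩ.
Base-emitter loop: V_Th = I_B·R_Th + V_BE + (β+1)I_B·R_E, so I_B = (3.97 − 0.7) / (2.7 + 101×1.8) = 0.0177 mA.
I_C = β·I_B = 100×0.0177 = 1.77 mA, and I_E = (β+1)I_B = 1.79 mA.
V_CE = V_CC − I_C·R_C − I_E·R_E = 22 − 1.77×0.82 − 1.79×1.8 = 17.3 V.
V_CE = 17.3 V > 0.2 V confirms active-region operation.

I_C ≈ 1.8 mA, V_CE ≈ 17 V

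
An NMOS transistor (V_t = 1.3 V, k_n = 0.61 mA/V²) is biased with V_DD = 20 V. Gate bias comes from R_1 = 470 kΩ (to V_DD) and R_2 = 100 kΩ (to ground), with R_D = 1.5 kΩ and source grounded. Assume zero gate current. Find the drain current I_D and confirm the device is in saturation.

V_G = V_DD·R_2/(R_1+R_2) = 20×100/570 = 3.51 V. With the source grounded, V_GS = V_G = 3.51 V.
Assume saturation: I_D = (k_n/2)(V_GS − V_t)² = (0.61/2)×(3.51 − 1.3)² = 0.305×2.21² = 1.49 mA.
V_DS = V_DD − I_D·R_D = 20 − 1.49×1.5 = 17.8 V.
Saturation requires V_DS ≥ V_GS − V_t = 2.21 V; 17.8 ≥ 2.21 ✓.

I_D ≈ 1.5 mA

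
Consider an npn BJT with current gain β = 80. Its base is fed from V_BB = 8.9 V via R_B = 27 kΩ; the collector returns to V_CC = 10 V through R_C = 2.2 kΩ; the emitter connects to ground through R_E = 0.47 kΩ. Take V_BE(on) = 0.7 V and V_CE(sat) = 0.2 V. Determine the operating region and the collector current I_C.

Assume active: I_B = (8.9 − 0.7)/(27 + 81×0.47) = 0.126 mA, I_C = β·I_B = 10.1 mA.
Then V_CE = 10 − 10.1×2.2 − 10.2×0.47 = -17 V < 0.2 V — the active assumption fails.
Re-solve with V_CE = 0.2 V. KCL at the emitter: V_E/R_E = (V_BB−0.7−V_E)/R_B + (V_CC−0.2−V_E)/R_C, giving V_E = 1.82 V.
I_C = (V_CC − 0.2 − V_E)/R_C = (9.8 − 1.82)/2.2 = 3.63 mA.
Check: I_B = (8.2 − 1.82)/27 = 0.236 mA, and β·I_B = 18.9 mA > I_C, confirming saturation.

saturation; I_C ≈ 3.6 mA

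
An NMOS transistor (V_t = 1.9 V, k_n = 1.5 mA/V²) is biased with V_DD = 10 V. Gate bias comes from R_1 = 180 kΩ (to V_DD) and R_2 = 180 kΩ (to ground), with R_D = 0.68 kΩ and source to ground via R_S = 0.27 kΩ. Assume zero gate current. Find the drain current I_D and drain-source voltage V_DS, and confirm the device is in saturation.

V_G = V_DD·R_2/(R_1+R_2) = 10×180/360 = 5 V.
Assume saturation: I_D = (k_n/2)(V_GS − V_t)² with V_GS = V_G − I_D·R_S = 5 − 0.27·I_D.
Substituting gives 0.0547·I_D² − 2.26·I_D + 7.21 = 0, with roots I_D = 3.49 or 37.8 mA.
The root I_D = 37.8 mA gives V_GS = -5.2 V ≤ V_t, so take I_D = 3.49 mA.
Then V_GS = 4.06 V and V_DS = V_DD − I_D(R_D+R_S) = 10 − 3.49×0.95 = 6.68 V.
Saturation requires V_DS ≥ V_GS − V_t = 2.16 V; 6.68 ≥ 2.16 ✓.

I_D ≈ 3.5 mA, V_DS ≈ 6.7 V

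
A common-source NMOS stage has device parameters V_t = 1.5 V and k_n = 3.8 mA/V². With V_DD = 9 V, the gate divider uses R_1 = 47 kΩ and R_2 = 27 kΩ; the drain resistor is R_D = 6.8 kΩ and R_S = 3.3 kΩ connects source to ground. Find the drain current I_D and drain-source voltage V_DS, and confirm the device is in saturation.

V_G = V_DD·R_2/(R_1+R_2) = 9×27/74 = 3.28 V.
Assume saturation: I_D = (k_n/2)(V_GS − V_t)² with V_GS = V_G − I_D·R_S = 3.28 − 3.3·I_D.
Substituting gives 20.7·I_D² − 23.4·I_D + 6.05 = 0, with roots I_D = 0.401 or 0.728 mA.
The root I_D = 0.728 mA gives V_GS = 0.881 V ≤ V_t, so take I_D = 0.401 mA.
Then V_GS = 1.96 V and V_DS = V_DD − I_D(R_D+R_S) = 9 − 0.401×10.1 = 4.95 V.
Saturation requires V_DS ≥ V_GS − V_t = 0.46 V; 4.95 ≥ 0.46 ✓.

I_D ≈ 0.4 mA, V_DS ≈ 4.9 V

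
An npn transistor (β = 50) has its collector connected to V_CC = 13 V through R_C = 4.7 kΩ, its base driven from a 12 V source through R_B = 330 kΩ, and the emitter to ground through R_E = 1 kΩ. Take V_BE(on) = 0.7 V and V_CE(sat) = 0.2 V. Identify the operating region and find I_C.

Assume active. Base-emitter loop: I_B = (V_BB − V_BE)/(R_B + (β+1)R_E) = (12 − 0.7)/(330 + 51×1) = 0.0297 mA.
I_C = β·I_B = 50×0.0297 = 1.48 mA.
V_CE = V_CC − I_C·R_C − I_E·R_E = 13 − 1.48×4.7 − 1.51×1 = 4.52 V > V_CE(sat), so the active-region assumption holds.

active; I_C ≈ 1.5 mA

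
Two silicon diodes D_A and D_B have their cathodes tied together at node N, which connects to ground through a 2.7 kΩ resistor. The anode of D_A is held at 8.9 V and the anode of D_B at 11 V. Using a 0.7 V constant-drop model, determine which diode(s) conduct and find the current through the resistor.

Only D_B conducts; I_R ≈ 3.8 mA

Assume both conduct. Then node N would need to be at both 8.9−0.7 = 8.2 V and 11−0.7 = 10.3 V, which is impossible.
Assume only D_B conducts: V_N = 11 − 0.7 = 10.3 V, so I_R = 10.3/2.7 = 3.81 mA.
Check D_A: its anode-to-cathode voltage is 8.9 − 10.3 = -1.4 V < 0.7 V, so it is off. The assumption is consistent.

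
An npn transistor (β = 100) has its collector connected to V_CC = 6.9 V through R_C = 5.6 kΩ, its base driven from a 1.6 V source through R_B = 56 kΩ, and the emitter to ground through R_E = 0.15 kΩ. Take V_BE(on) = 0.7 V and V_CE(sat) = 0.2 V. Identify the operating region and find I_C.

Assume active: I_B = (1.6 − 0.7)/(56 + 101×0.15) = 0.0126 mA, I_C = β·I_B = 1.26 mA.
Then V_CE = 6.9 − 1.26×5.6 − 1.28×0.15 = -0.375 V < 0.2 V — the active assumption fails.
Re-solve with V_CE = 0.2 V. KCL at the emitter: V_E/R_E = (V_BB−0.7−V_E)/R_B + (V_CC−0.2−V_E)/R_C, giving V_E = 0.177 V.
I_C = (V_CC − 0.2 − V_E)/R_C = (6.7 − 0.177)/5.6 = 1.16 mA.
Check: I_B = (0.9 − 0.177)/56 = 0.0129 mA, and β·I_B = 1.29 mA > I_C, confirming saturation.

saturation; I_C ≈ 1.2 mA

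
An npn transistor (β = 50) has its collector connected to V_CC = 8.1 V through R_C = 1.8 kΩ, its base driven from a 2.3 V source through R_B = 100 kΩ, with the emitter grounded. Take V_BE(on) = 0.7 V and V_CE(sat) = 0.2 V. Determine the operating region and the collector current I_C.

Assume active. Base-emitter loop: I_B = (V_BB − V_BE)/R_B = (2.3 − 0.7)/100 = 0.016 mA.
I_C = β·I_B = 50×0.016 = 0.8 mA.
V_CE = V_CC − I_C·R_C = 8.1 − 0.8×1.8 = 6.66 V > V_CE(sat), so the active-region assumption holds.

active; I_C ≈ 0.8 mA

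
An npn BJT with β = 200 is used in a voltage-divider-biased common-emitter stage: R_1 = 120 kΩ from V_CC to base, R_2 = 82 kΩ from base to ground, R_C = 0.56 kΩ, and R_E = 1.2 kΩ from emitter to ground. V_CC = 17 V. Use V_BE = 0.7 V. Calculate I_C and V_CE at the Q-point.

I_C ≈ 4.3 mA, V_CE ≈ 9.4 V

Thevenize the base divider: V_Th = V_CC·R_2/(R_1+R_2) = 17×82/202 = 6.9 V, R_Th = R_1‖R_2 = 48.7 kΩ.
Base-emitter loop: V_Th = I_B·R_Th + V_BE + (β+1)I_B·R_E, so I_B = (6.9 − 0.7) / (48.7 + 201×1.2) = 0.0214 mA.
I_C = β·I_B = 200×0.0214 = 4.28 mA, and I_E = (β+1)I_B = 4.3 mA.
V_CE = V_CC − I_C·R_C − I_E·R_E = 17 − 4.28×0.56 − 4.3×1.2 = 9.45 V.
V_CE = 9.45 V > 0.2 V confirms active-region operation.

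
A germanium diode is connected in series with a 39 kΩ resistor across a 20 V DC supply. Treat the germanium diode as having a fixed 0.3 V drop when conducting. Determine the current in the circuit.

I ≈ 0.51 mA

KVL around the loop: 20 = V_D + I·R = 0.3 + I × 39 kΩ.
So I = (20 − 0.3) / 39 kΩ = 19.7 / 39 = 0.505 mA.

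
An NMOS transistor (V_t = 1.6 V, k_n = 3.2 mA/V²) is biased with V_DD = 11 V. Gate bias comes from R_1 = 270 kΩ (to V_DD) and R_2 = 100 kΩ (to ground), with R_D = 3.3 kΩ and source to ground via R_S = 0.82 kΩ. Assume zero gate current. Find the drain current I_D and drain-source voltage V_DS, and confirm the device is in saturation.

I_D ≈ 0.81 mA, V_DS ≈ 7.7 V

V_G = V_DD·R_2/(R_1+R_2) = 11×100/370 = 2.97 V.
Assume saturation: I_D = (k_n/2)(V_GS − V_t)² with V_GS = V_G − I_D·R_S = 2.97 − 0.82·I_D.
Substituting gives 1.08·I_D² − 4.6·I_D + 3.02 = 0, with roots I_D = 0.808 or 3.47 mA.
The root I_D = 3.47 mA gives V_GS = 0.127 V ≤ V_t, so take I_D = 0.808 mA.
Then V_GS = 2.31 V and V_DS = V_DD − I_D(R_D+R_S) = 11 − 0.808×4.12 = 7.67 V.
Saturation requires V_DS ≥ V_GS − V_t = 0.711 V; 7.67 ≥ 0.711 ✓.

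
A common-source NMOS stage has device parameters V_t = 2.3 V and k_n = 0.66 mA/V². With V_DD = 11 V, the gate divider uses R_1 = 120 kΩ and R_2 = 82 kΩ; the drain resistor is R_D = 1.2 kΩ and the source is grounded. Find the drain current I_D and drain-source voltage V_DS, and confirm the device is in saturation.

V_G = V_DD·R_2/(R_1+R_2) = 11×82/202 = 4.47 V. With the source grounded, V_GS = V_G = 4.47 V.
Assume saturation: I_D = (k_n/2)(V_GS − V_t)² = (0.66/2)×(4.47 − 2.3)² = 0.33×2.17² = 1.55 mA.
V_DS = V_DD − I_D·R_D = 11 − 1.55×1.2 = 9.14 V.
Saturation requires V_DS ≥ V_GS − V_t = 2.17 V; 9.14 ≥ 2.17 ✓.

I_D ≈ 1.5 mA, V_DS ≈ 9.1 V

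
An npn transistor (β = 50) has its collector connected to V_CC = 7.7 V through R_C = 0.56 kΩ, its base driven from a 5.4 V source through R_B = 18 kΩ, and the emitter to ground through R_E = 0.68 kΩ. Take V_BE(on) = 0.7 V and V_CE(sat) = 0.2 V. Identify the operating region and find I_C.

active; I_C ≈ 4.5 mA

Assume active. Base-emitter loop: I_B = (V_BB − V_BE)/(R_B + (β+1)R_E) = (5.4 − 0.7)/(18 + 51×0.68) = 0.0892 mA.
I_C = β·I_B = 50×0.0892 = 4.46 mA.
V_CE = V_CC − I_C·R_C − I_E·R_E = 7.7 − 4.46×0.56 − 4.55×0.68 = 2.11 V > V_CE(sat), so the active-region assumption holds.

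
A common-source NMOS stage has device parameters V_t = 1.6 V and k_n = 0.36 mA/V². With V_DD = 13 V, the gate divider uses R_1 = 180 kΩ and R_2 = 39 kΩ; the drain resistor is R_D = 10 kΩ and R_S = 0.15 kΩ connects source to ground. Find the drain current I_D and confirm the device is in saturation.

I_D ≈ 0.089 mA

V_G = V_DD·R_2/(R_1+R_2) = 13×39/219 = 2.32 V.
Assume saturation: I_D = (k_n/2)(V_GS − V_t)² with V_GS = V_G − I_D·R_S = 2.32 − 0.15·I_D.
Substituting gives 0.00405·I_D² − 1.04·I_D + 0.092 = 0, with roots I_D = 0.0886 or 256 mA.
The root I_D = 256 mA gives V_GS = -36.1 V ≤ V_t, so take I_D = 0.0886 mA.
Then V_GS = 2.3 V and V_DS = V_DD − I_D(R_D+R_S) = 13 − 0.0886×10.2 = 12.1 V.
Saturation requires V_DS ≥ V_GS − V_t = 0.702 V; 12.1 ≥ 0.702 ✓.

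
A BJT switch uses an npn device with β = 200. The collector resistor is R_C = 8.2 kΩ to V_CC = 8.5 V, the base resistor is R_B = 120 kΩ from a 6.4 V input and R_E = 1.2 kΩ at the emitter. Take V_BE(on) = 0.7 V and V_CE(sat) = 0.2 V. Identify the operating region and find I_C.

saturation; I_C ≈ 0.88 mA

Assume active: I_B = (6.4 − 0.7)/(120 + 201×1.2) = 0.0158 mA, I_C = β·I_B = 3.16 mA.
Then V_CE = 8.5 − 3.16×8.2 − 3.17×1.2 = -21.2 V < 0.2 V — the active assumption fails.
Re-solve with V_CE = 0.2 V. KCL at the emitter: V_E/R_E = (V_BB−0.7−V_E)/R_B + (V_CC−0.2−V_E)/R_C, giving V_E = 1.1 V.
I_C = (V_CC − 0.2 − V_E)/R_C = (8.3 − 1.1)/8.2 = 0.878 mA.
Check: I_B = (5.7 − 1.1)/120 = 0.0383 mA, and β·I_B = 7.67 mA > I_C, confirming saturation.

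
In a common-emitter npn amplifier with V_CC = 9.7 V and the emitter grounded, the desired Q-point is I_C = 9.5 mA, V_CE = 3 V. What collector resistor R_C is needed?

Collector loop: V_CC = I_C·R_C + V_CE.
R_C = (V_CC − V_CE)/I_C = (9.7 − 3)/9.5 = 0.705 kΩ.

R_C ≈ 0.71 kΩ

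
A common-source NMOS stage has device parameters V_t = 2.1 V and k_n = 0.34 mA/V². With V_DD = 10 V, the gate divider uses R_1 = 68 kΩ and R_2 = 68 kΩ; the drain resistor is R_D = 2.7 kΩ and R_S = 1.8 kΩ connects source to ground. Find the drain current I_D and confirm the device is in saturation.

V_G = V_DD·R_2/(R_1+R_2) = 10×68/136 = 5 V.
Assume saturation: I_D = (k_n/2)(V_GS − V_t)² with V_GS = V_G − I_D·R_S = 5 − 1.8·I_D.
Substituting gives 0.551·I_D² − 2.77·I_D + 1.43 = 0, with roots I_D = 0.583 or 4.46 mA.
The root I_D = 4.46 mA gives V_GS = -3.02 V ≤ V_t, so take I_D = 0.583 mA.
Then V_GS = 3.95 V and V_DS = V_DD − I_D(R_D+R_S) = 10 − 0.583×4.5 = 7.38 V.
Saturation requires V_DS ≥ V_GS − V_t = 1.85 V; 7.38 ≥ 1.85 ✓.

I_D ≈ 0.58 mA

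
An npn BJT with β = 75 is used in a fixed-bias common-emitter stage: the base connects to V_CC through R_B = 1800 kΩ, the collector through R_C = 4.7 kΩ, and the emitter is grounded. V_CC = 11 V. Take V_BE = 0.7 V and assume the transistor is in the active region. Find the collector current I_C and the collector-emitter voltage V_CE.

I_C ≈ 0.43 mA, V_CE ≈ 9 V

Base loop: V_CC = I_B·R_B + V_BE, so I_B = (11 − 0.7)/1800 kΩ = 0.00572 mA.
In the active region I_C = β·I_B = 75 × 0.00572 = 0.429 mA.
Collector loop: V_CE = V_CC − I_C·R_C = 11 − 0.429×4.7 = 8.98 V.
Since V_CE = 8.98 V > V_CE(sat) ≈ 0.2 V, the transistor is in the active region as assumed.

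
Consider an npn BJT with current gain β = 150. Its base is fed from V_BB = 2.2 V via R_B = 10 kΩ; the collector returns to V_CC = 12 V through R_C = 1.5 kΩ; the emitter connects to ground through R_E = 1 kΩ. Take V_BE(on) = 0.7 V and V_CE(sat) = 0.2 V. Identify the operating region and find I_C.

Assume active. Base-emitter loop: I_B = (V_BB − V_BE)/(R_B + (β+1)R_E) = (2.2 − 0.7)/(10 + 151×1) = 0.00932 mA.
I_C = β·I_B = 150×0.00932 = 1.4 mA.
V_CE = V_CC − I_C·R_C − I_E·R_E = 12 − 1.4×1.5 − 1.41×1 = 8.5 V > V_CE(sat), so the active-region assumption holds.

active; I_C ≈ 1.4 mA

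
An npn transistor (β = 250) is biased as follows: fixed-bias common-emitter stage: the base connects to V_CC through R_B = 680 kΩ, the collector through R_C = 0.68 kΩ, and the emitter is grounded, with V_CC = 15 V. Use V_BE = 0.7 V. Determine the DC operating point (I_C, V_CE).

I_C ≈ 5.3 mA, V_CE ≈ 11 V

Base loop: V_CC = I_B·R_B + V_BE, so I_B = (15 − 0.7)/680 kΩ = 0.021 mA.
In the active region I_C = β·I_B = 250 × 0.021 = 5.26 mA.
Collector loop: V_CE = V_CC − I_C·R_C = 15 − 5.26×0.68 = 11.4 V.
Since V_CE = 11.4 V > V_CE(sat) ≈ 0.2 V, the transistor is in the active region as assumed.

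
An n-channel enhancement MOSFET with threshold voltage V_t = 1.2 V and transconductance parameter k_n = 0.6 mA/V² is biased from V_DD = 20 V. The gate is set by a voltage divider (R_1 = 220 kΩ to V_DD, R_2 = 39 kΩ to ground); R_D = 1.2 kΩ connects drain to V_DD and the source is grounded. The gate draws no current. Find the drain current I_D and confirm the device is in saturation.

I_D ≈ 0.98 mA

V_G = V_DD·R_2/(R_1+R_2) = 20×39/259 = 3.01 V. With the source grounded, V_GS = V_G = 3.01 V.
Assume saturation: I_D = (k_n/2)(V_GS − V_t)² = (0.6/2)×(3.01 − 1.2)² = 0.3×1.81² = 0.985 mA.
V_DS = V_DD − I_D·R_D = 20 − 0.985×1.2 = 18.8 V.
Saturation requires V_DS ≥ V_GS − V_t = 1.81 V; 18.8 ≥ 1.81 ✓.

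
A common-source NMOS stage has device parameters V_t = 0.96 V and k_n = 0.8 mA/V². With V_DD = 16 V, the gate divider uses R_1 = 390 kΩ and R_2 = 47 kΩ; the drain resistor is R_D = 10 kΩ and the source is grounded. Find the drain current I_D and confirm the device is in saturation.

V_G = V_DD·R_2/(R_1+R_2) = 16×47/437 = 1.72 V. With the source grounded, V_GS = V_G = 1.72 V.
Assume saturation: I_D = (k_n/2)(V_GS − V_t)² = (0.8/2)×(1.72 − 0.96)² = 0.4×0.761² = 0.232 mA.
V_DS = V_DD − I_D·R_D = 16 − 0.232×10 = 13.7 V.
Saturation requires V_DS ≥ V_GS − V_t = 0.761 V; 13.7 ≥ 0.761 ✓.

I_D ≈ 0.23 mA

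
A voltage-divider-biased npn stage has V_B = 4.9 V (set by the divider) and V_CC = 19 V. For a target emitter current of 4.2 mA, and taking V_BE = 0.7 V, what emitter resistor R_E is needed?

V_E = V_B − V_BE = 4.9 − 0.7 = 4.2 V.
R_E = V_E / I_E = 4.2 / 4.2 = 1 kΩ.

R_E ≈ 1 kΩ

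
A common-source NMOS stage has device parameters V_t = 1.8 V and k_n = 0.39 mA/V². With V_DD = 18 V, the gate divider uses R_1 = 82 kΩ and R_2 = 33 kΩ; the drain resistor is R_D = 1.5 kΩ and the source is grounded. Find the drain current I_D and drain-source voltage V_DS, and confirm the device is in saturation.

I_D ≈ 2.2 mA, V_DS ≈ 15 V

V_G = V_DD·R_2/(R_1+R_2) = 18×33/115 = 5.17 V. With the source grounded, V_GS = V_G = 5.17 V.
Assume saturation: I_D = (k_n/2)(V_GS − V_t)² = (0.39/2)×(5.17 − 1.8)² = 0.195×3.37² = 2.21 mA.
V_DS = V_DD − I_D·R_D = 18 − 2.21×1.5 = 14.7 V.
Saturation requires V_DS ≥ V_GS − V_t = 3.37 V; 14.7 ≥ 3.37 ✓.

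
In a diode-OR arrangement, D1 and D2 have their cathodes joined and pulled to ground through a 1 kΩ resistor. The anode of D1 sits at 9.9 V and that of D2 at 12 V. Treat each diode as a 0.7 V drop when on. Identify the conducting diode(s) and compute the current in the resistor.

Only D2 conducts; I_R ≈ 11 mA

Assume both conduct. Then node N would need to be at both 9.9−0.7 = 9.2 V and 12−0.7 = 11.3 V, which is impossible.
Assume only D2 conducts: V_N = 12 − 0.7 = 11.3 V, so I_R = 11.3/1 = 11.3 mA.
Check D1: its anode-to-cathode voltage is 9.9 − 11.3 = -1.4 V < 0.7 V, so it is off. The assumption is consistent.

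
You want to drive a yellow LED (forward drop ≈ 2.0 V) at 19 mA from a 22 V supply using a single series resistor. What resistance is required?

The resistor drops V_S − V_D = 22 − 2.0 = 20 V at 19 mA.
R = 20 V / 19 mA = 1.05 kΩ.

R ≈ 1.1 kΩ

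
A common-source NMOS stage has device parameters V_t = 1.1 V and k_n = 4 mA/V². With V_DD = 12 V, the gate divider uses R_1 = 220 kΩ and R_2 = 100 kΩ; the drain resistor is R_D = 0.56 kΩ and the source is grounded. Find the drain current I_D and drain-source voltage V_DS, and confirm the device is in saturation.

V_G = V_DD·R_2/(R_1+R_2) = 12×100/320 = 3.75 V. With the source grounded, V_GS = V_G = 3.75 V.
Assume saturation: I_D = (k_n/2)(V_GS − V_t)² = (4/2)×(3.75 − 1.1)² = 2×2.65² = 14 mA.
V_DS = V_DD − I_D·R_D = 12 − 14×0.56 = 4.13 V.
Saturation requires V_DS ≥ V_GS − V_t = 2.65 V; 4.13 ≥ 2.65 ✓.

I_D ≈ 14 mA, V_DS ≈ 4.1 V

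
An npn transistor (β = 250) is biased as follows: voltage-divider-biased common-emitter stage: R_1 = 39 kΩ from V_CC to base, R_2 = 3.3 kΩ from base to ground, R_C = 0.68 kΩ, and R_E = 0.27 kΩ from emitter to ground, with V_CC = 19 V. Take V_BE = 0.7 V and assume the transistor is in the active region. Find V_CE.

Thevenize the base divider: V_Th = V_CC·R_2/(R_1+R_2) = 19×3.3/42.3 = 1.48 V, R_Th = R_1‖R_2 = 3.04 kΩ.
Base-emitter loop: V_Th = I_B·R_Th + V_BE + (β+1)I_B·R_E, so I_B = (1.48 − 0.7) / (3.04 + 251×0.27) = 0.011 mA.
I_C = β·I_B = 250×0.011 = 2.76 mA, and I_E = (β+1)I_B = 2.77 mA.
V_CE = V_CC − I_C·R_C − I_E·R_E = 19 − 2.76×0.68 − 2.77×0.27 = 16.4 V.
V_CE = 16.4 V > 0.2 V confirms active-region operation.

V_CE ≈ 16 V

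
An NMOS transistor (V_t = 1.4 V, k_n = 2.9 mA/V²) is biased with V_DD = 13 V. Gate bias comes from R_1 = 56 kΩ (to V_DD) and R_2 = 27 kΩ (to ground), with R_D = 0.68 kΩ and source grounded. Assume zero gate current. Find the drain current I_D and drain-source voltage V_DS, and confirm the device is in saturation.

I_D ≈ 12 mA, V_DS ≈ 5.1 V

V_G = V_DD·R_2/(R_1+R_2) = 13×27/83 = 4.23 V. With the source grounded, V_GS = V_G = 4.23 V.
Assume saturation: I_D = (k_n/2)(V_GS − V_t)² = (2.9/2)×(4.23 − 1.4)² = 1.45×2.83² = 11.6 mA.
V_DS = V_DD − I_D·R_D = 13 − 11.6×0.68 = 5.11 V.
Saturation requires V_DS ≥ V_GS − V_t = 2.83 V; 5.11 ≥ 2.83 ✓.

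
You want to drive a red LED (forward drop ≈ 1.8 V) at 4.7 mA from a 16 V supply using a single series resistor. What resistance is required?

The resistor drops V_S − V_D = 16 − 1.8 = 14.2 V at 4.7 mA.
R = 14.2 V / 4.7 mA = 3.02 kΩ.

R ≈ 3 kΩ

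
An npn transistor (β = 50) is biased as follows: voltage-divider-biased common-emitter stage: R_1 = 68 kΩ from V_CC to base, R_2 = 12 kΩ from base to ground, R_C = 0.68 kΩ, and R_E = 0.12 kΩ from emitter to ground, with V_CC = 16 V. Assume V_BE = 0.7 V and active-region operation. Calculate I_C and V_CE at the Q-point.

I_C ≈ 5.2 mA, V_CE ≈ 12 V

Thevenize the base divider: V_Th = V_CC·R_2/(R_1+R_2) = 16×12/80 = 2.4 V, R_Th = R_1‖R_2 = 10.2 kΩ.
Base-emitter loop: V_Th = I_B·R_Th + V_BE + (β+1)I_B·R_E, so I_B = (2.4 − 0.7) / (10.2 + 51×0.12) = 0.104 mA.
I_C = β·I_B = 50×0.104 = 5.21 mA, and I_E = (β+1)I_B = 5.31 mA.
V_CE = V_CC − I_C·R_C − I_E·R_E = 16 − 5.21×0.68 − 5.31×0.12 = 11.8 V.
V_CE = 11.8 V > 0.2 V confirms active-region operation.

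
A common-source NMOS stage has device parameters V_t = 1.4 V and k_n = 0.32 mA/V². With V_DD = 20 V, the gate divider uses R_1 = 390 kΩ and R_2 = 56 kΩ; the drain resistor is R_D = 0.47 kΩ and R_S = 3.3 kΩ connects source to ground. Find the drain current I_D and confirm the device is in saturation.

V_G = V_DD·R_2/(R_1+R_2) = 20×56/446 = 2.51 V.
Assume saturation: I_D = (k_n/2)(V_GS − V_t)² with V_GS = V_G − I_D·R_S = 2.51 − 3.3·I_D.
Substituting gives 1.74·I_D² − 2.17·I_D + 0.198 = 0, with roots I_D = 0.0987 or 1.15 mA.
The root I_D = 1.15 mA gives V_GS = -1.28 V ≤ V_t, so take I_D = 0.0987 mA.
Then V_GS = 2.19 V and V_DS = V_DD − I_D(R_D+R_S) = 20 − 0.0987×3.77 = 19.6 V.
Saturation requires V_DS ≥ V_GS − V_t = 0.785 V; 19.6 ≥ 0.785 ✓.

I_D ≈ 0.099 mA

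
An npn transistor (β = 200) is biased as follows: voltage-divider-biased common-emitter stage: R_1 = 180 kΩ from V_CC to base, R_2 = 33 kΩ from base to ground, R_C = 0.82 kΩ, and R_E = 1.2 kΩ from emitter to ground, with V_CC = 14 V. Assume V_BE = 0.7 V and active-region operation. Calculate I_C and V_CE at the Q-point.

I_C ≈ 1.1 mA, V_CE ≈ 12 V

Thevenize the base divider: V_Th = V_CC·R_2/(R_1+R_2) = 14×33/213 = 2.17 V, R_Th = R_1‖R_2 = 27.9 kΩ.
Base-emitter loop: V_Th = I_B·R_Th + V_BE + (β+1)I_B·R_E, so I_B = (2.17 − 0.7) / (27.9 + 201×1.2) = 0.00546 mA.
I_C = β·I_B = 200×0.00546 = 1.09 mA, and I_E = (β+1)I_B = 1.1 mA.
V_CE = V_CC − I_C·R_C − I_E·R_E = 14 − 1.09×0.82 − 1.1×1.2 = 11.8 V.
V_CE = 11.8 V > 0.2 V confirms active-region operation.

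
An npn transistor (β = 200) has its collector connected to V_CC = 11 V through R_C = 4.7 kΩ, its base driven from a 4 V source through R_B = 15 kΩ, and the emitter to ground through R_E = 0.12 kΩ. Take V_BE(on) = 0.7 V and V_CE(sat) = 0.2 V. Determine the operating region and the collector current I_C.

saturation; I_C ≈ 2.2 mA

Assume active: I_B = (4 − 0.7)/(15 + 201×0.12) = 0.0844 mA, I_C = β·I_B = 16.9 mA.
Then V_CE = 11 − 16.9×4.7 − 17×0.12 = -70.3 V < 0.2 V — the active assumption fails.
Re-solve with V_CE = 0.2 V. KCL at the emitter: V_E/R_E = (V_BB−0.7−V_E)/R_B + (V_CC−0.2−V_E)/R_C, giving V_E = 0.292 V.
I_C = (V_CC − 0.2 − V_E)/R_C = (10.8 − 0.292)/4.7 = 2.24 mA.
Check: I_B = (3.3 − 0.292)/15 = 0.201 mA, and β·I_B = 40.1 mA > I_C, confirming saturation.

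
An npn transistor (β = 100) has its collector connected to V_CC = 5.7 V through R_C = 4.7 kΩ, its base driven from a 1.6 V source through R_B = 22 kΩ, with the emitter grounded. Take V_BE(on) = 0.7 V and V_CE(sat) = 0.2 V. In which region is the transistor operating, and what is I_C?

saturation; I_C ≈ 1.2 mA

Assume active: I_B = (1.6 − 0.7)/22 = 0.0409 mA, giving I_C = β·I_B = 4.09 mA.
But then V_CE = 5.7 − 4.09×4.7 = -13.5 V < V_CE(sat) = 0.2 V — impossible in the active region.
So the transistor is saturated. With V_CE = 0.2 V, I_C = (V_CC − 0.2)/R_C = 5.5/4.7 = 1.17 mA.
Check: β·I_B = 4.09 mA > I_C = 1.17 mA, confirming saturation.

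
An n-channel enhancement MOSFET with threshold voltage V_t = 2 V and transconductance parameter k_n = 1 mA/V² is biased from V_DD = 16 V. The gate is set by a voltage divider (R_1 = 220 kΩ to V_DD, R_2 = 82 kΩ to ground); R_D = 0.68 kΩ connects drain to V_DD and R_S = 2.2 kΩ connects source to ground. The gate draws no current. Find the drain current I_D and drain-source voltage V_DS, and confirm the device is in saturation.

I_D ≈ 0.58 mA, V_DS ≈ 14 V

V_G = V_DD·R_2/(R_1+R_2) = 16×82/302 = 4.34 V.
Assume saturation: I_D = (k_n/2)(V_GS − V_t)² with V_GS = V_G − I_D·R_S = 4.34 − 2.2·I_D.
Substituting gives 2.42·I_D² − 6.16·I_D + 2.75 = 0, with roots I_D = 0.577 or 1.97 mA.
The root I_D = 1.97 mA gives V_GS = 0.0164 V ≤ V_t, so take I_D = 0.577 mA.
Then V_GS = 3.07 V and V_DS = V_DD − I_D(R_D+R_S) = 16 − 0.577×2.88 = 14.3 V.
Saturation requires V_DS ≥ V_GS − V_t = 1.07 V; 14.3 ≥ 1.07 ✓.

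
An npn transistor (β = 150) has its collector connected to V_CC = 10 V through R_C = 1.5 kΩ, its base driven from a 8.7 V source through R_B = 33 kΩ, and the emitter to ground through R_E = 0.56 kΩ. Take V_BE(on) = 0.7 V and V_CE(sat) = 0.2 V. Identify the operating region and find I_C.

saturation; I_C ≈ 4.7 mA

Assume active: I_B = (8.7 − 0.7)/(33 + 151×0.56) = 0.0681 mA, I_C = β·I_B = 10.2 mA.
Then V_CE = 10 − 10.2×1.5 − 10.3×0.56 = -11.1 V < 0.2 V — the active assumption fails.
Re-solve with V_CE = 0.2 V. KCL at the emitter: V_E/R_E = (V_BB−0.7−V_E)/R_B + (V_CC−0.2−V_E)/R_C, giving V_E = 2.73 V.
I_C = (V_CC − 0.2 − V_E)/R_C = (9.8 − 2.73)/1.5 = 4.71 mA.
Check: I_B = (8 − 2.73)/33 = 0.16 mA, and β·I_B = 24 mA > I_C, confirming saturation.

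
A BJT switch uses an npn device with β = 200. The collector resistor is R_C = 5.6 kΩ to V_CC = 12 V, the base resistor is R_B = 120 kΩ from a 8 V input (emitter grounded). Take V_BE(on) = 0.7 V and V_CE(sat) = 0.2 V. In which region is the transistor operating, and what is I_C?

Assume active: I_B = (8 − 0.7)/120 = 0.0608 mA, giving I_C = β·I_B = 12.2 mA.
But then V_CE = 12 − 12.2×5.6 = -56.1 V < V_CE(sat) = 0.2 V — impossible in the active region.
So the transistor is saturated. With V_CE = 0.2 V, I_C = (V_CC − 0.2)/R_C = 11.8/5.6 = 2.11 mA.
Check: β·I_B = 12.2 mA > I_C = 2.11 mA, confirming saturation.

saturation; I_C ≈ 2.1 mA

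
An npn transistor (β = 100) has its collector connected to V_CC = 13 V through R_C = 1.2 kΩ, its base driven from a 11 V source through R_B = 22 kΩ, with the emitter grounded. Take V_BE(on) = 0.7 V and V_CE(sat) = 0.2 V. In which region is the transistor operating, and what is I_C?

Assume active: I_B = (11 − 0.7)/22 = 0.468 mA, giving I_C = β·I_B = 46.8 mA.
But then V_CE = 13 − 46.8×1.2 = -43.2 V < V_CE(sat) = 0.2 V — impossible in the active region.
So the transistor is saturated. With V_CE = 0.2 V, I_C = (V_CC − 0.2)/R_C = 12.8/1.2 = 10.7 mA.
Check: β·I_B = 46.8 mA > I_C = 10.7 mA, confirming saturation.

saturation; I_C ≈ 11 mA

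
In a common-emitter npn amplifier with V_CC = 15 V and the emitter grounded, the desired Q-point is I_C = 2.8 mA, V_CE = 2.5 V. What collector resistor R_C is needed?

R_C ≈ 4.5 kΩ

Collector loop: V_CC = I_C·R_C + V_CE.
R_C = (V_CC − V_CE)/I_C = (15 − 2.5)/2.8 = 4.46 kΩ.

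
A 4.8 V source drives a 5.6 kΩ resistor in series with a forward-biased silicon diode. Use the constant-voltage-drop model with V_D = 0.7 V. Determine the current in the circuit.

I ≈ 0.73 mA

KVL around the loop: 4.8 = V_D + I·R = 0.7 + I × 5.6 kΩ.
So I = (4.8 − 0.7) / 5.6 kΩ = 4.1 / 5.6 = 0.732 mA.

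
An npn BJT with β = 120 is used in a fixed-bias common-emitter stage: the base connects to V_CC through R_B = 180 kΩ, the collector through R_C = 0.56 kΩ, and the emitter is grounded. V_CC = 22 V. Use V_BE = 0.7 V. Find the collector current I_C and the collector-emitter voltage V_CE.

Base loop: V_CC = I_B·R_B + V_BE, so I_B = (22 − 0.7)/180 kΩ = 0.118 mA.
In the active region I_C = β·I_B = 120 × 0.118 = 14.2 mA.
Collector loop: V_CE = V_CC − I_C·R_C = 22 − 14.2×0.56 = 14 V.
Since V_CE = 14 V > V_CE(sat) ≈ 0.2 V, the transistor is in the active region as assumed.

I_C ≈ 14 mA, V_CE ≈ 14 V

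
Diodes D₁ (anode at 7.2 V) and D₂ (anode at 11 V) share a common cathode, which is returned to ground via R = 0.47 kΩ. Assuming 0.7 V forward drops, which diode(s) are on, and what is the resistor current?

Only D₂ conducts; I_R ≈ 22 mA

Assume both conduct. Then node N would need to be at both 7.2−0.7 = 6.5 V and 11−0.7 = 10.3 V, which is impossible.
Assume only D₂ conducts: V_N = 11 − 0.7 = 10.3 V, so I_R = 10.3/0.47 = 21.9 mA.
Check D₁: its anode-to-cathode voltage is 7.2 − 10.3 = -3.1 V < 0.7 V, so it is off. The assumption is consistent.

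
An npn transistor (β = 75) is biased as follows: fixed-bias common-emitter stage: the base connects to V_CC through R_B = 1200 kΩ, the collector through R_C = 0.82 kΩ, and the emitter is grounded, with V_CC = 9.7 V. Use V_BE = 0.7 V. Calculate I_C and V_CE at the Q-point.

I_C ≈ 0.56 mA, V_CE ≈ 9.2 V

Base loop: V_CC = I_B·R_B + V_BE, so I_B = (9.7 − 0.7)/1200 kΩ = 0.0075 mA.
In the active region I_C = β·I_B = 75 × 0.0075 = 0.562 mA.
Collector loop: V_CE = V_CC − I_C·R_C = 9.7 − 0.562×0.82 = 9.24 V.
Since V_CE = 9.24 V > V_CE(sat) ≈ 0.2 V, the transistor is in the active region as assumed.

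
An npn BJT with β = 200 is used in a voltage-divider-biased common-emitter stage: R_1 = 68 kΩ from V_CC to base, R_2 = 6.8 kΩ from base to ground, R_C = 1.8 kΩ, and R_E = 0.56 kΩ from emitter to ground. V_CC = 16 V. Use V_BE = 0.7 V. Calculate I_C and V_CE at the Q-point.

Thevenize the base divider: V_Th = V_CC·R_2/(R_1+R_2) = 16×6.8/74.8 = 1.45 V, R_Th = R_1‖R_2 = 6.18 kΩ.
Base-emitter loop: V_Th = I_B·R_Th + V_BE + (β+1)I_B·R_E, so I_B = (1.45 − 0.7) / (6.18 + 201×0.56) = 0.00635 mA.
I_C = β·I_B = 200×0.00635 = 1.27 mA, and I_E = (β+1)I_B = 1.28 mA.
V_CE = V_CC − I_C·R_C − I_E·R_E = 16 − 1.27×1.8 − 1.28×0.56 = 13 V.
V_CE = 13 V > 0.2 V confirms active-region operation.

I_C ≈ 1.3 mA, V_CE ≈ 13 V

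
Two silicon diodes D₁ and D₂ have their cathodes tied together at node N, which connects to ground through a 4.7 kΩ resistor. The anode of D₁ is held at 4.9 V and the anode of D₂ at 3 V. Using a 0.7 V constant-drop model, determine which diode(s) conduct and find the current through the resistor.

Only D₁ conducts; I_R ≈ 0.89 mA

Assume both conduct. Then node N would need to be at both 4.9−0.7 = 4.2 V and 3−0.7 = 2.3 V, which is impossible.
Assume only D₁ conducts: V_N = 4.9 − 0.7 = 4.2 V, so I_R = 4.2/4.7 = 0.894 mA.
Check D₂: its anode-to-cathode voltage is 3 − 4.2 = -1.2 V < 0.7 V, so it is off. The assumption is consistent.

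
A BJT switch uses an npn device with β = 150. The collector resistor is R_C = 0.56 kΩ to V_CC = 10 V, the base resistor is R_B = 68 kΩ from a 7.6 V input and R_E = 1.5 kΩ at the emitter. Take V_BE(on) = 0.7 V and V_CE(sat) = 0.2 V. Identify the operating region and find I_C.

active; I_C ≈ 3.5 mA

Assume active. Base-emitter loop: I_B = (V_BB − V_BE)/(R_B + (β+1)R_E) = (7.6 − 0.7)/(68 + 151×1.5) = 0.0234 mA.
I_C = β·I_B = 150×0.0234 = 3.51 mA.
V_CE = V_CC − I_C·R_C − I_E·R_E = 10 − 3.51×0.56 − 3.54×1.5 = 2.73 V > V_CE(sat), so the active-region assumption holds.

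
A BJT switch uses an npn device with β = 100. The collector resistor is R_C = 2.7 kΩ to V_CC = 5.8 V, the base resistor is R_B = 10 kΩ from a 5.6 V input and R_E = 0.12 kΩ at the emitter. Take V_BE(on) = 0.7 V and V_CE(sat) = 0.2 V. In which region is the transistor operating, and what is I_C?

saturation; I_C ≈ 2 mA

Assume active: I_B = (5.6 − 0.7)/(10 + 101×0.12) = 0.222 mA, I_C = β·I_B = 22.2 mA.
Then V_CE = 5.8 − 22.2×2.7 − 22.4×0.12 = -56.7 V < 0.2 V — the active assumption fails.
Re-solve with V_CE = 0.2 V. KCL at the emitter: V_E/R_E = (V_BB−0.7−V_E)/R_B + (V_CC−0.2−V_E)/R_C, giving V_E = 0.291 V.
I_C = (V_CC − 0.2 − V_E)/R_C = (5.6 − 0.291)/2.7 = 1.97 mA.
Check: I_B = (4.9 − 0.291)/10 = 0.461 mA, and β·I_B = 46.1 mA > I_C, confirming saturation.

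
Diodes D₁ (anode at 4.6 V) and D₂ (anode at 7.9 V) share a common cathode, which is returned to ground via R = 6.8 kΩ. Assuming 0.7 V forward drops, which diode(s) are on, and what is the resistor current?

Assume both conduct. Then node N would need to be at both 4.6−0.7 = 3.9 V and 7.9−0.7 = 7.2 V, which is impossible.
Assume only D₂ conducts: V_N = 7.9 − 0.7 = 7.2 V, so I_R = 7.2/6.8 = 1.06 mA.
Check D₁: its anode-to-cathode voltage is 4.6 − 7.2 = -2.6 V < 0.7 V, so it is off. The assumption is consistent.

Only D₂ conducts; I_R ≈ 1.1 mA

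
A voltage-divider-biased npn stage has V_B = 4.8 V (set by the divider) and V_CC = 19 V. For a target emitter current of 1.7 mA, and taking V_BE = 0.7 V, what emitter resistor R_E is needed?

V_E = V_B − V_BE = 4.8 − 0.7 = 4.1 V.
R_E = V_E / I_E = 4.1 / 1.7 = 2.41 kΩ.

R_E ≈ 2.4 kΩ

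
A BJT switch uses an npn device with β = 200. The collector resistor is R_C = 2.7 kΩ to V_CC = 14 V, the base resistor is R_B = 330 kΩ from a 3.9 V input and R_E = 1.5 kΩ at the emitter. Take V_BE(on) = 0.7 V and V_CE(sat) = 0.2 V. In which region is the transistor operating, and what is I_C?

Assume active. Base-emitter loop: I_B = (V_BB − V_BE)/(R_B + (β+1)R_E) = (3.9 − 0.7)/(330 + 201×1.5) = 0.00507 mA.
I_C = β·I_B = 200×0.00507 = 1.01 mA.
V_CE = V_CC − I_C·R_C − I_E·R_E = 14 − 1.01×2.7 − 1.02×1.5 = 9.74 V > V_CE(sat), so the active-region assumption holds.

active; I_C ≈ 1 mA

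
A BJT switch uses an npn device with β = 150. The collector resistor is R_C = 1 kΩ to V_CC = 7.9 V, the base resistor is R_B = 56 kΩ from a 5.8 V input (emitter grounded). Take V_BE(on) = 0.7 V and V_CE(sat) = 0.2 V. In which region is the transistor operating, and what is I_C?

Assume active: I_B = (5.8 − 0.7)/56 = 0.0911 mA, giving I_C = β·I_B = 13.7 mA.
But then V_CE = 7.9 − 13.7×1 = -5.76 V < V_CE(sat) = 0.2 V — impossible in the active region.
So the transistor is saturated. With V_CE = 0.2 V, I_C = (V_CC − 0.2)/R_C = 7.7/1 = 7.7 mA.
Check: β·I_B = 13.7 mA > I_C = 7.7 mA, confirming saturation.

saturation; I_C ≈ 7.7 mA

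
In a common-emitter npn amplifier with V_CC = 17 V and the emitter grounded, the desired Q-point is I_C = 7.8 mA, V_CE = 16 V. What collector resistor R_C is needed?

R_C ≈ 0.13 kΩ

Collector loop: V_CC = I_C·R_C + V_CE.
R_C = (V_CC − V_CE)/I_C = (17 − 16)/7.8 = 0.128 kΩ.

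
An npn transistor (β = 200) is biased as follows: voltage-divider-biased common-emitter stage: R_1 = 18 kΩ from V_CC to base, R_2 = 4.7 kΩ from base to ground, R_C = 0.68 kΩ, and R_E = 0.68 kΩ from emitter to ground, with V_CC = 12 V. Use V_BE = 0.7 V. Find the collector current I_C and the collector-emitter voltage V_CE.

I_C ≈ 2.5 mA, V_CE ≈ 8.5 V

Thevenize the base divider: V_Th = V_CC·R_2/(R_1+R_2) = 12×4.7/22.7 = 2.48 V, R_Th = R_1‖R_2 = 3.73 kΩ.
Base-emitter loop: V_Th = I_B·R_Th + V_BE + (β+1)I_B·R_E, so I_B = (2.48 − 0.7) / (3.73 + 201×0.68) = 0.0127 mA.
I_C = β·I_B = 200×0.0127 = 2.54 mA, and I_E = (β+1)I_B = 2.55 mA.
V_CE = V_CC − I_C·R_C − I_E·R_E = 12 − 2.54×0.68 − 2.55×0.68 = 8.53 V.
V_CE = 8.53 V > 0.2 V confirms active-region operation.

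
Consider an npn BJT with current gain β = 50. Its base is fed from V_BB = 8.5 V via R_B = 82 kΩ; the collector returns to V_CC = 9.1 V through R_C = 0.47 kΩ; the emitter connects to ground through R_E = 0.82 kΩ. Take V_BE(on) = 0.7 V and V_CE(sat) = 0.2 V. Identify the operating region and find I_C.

active; I_C ≈ 3.1 mA

Assume active. Base-emitter loop: I_B = (V_BB − V_BE)/(R_B + (β+1)R_E) = (8.5 − 0.7)/(82 + 51×0.82) = 0.063 mA.
I_C = β·I_B = 50×0.063 = 3.15 mA.
V_CE = V_CC − I_C·R_C − I_E·R_E = 9.1 − 3.15×0.47 − 3.21×0.82 = 4.99 V > V_CE(sat), so the active-region assumption holds.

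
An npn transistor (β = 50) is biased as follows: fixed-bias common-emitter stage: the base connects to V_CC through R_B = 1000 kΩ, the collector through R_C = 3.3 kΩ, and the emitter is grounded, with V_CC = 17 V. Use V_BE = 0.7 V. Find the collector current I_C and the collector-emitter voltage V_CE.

I_C ≈ 0.82 mA, V_CE ≈ 14 V

Base loop: V_CC = I_B·R_B + V_BE, so I_B = (17 − 0.7)/1000 kΩ = 0.0163 mA.
In the active region I_C = β·I_B = 50 × 0.0163 = 0.815 mA.
Collector loop: V_CE = V_CC − I_C·R_C = 17 − 0.815×3.3 = 14.3 V.
Since V_CE = 14.3 V > V_CE(sat) ≈ 0.2 V, the transistor is in the active region as assumed.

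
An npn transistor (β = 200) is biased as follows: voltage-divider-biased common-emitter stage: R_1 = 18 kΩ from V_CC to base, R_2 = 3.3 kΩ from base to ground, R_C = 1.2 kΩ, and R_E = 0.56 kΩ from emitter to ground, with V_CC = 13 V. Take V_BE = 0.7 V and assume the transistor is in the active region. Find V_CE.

V_CE ≈ 9 V

Thevenize the base divider: V_Th = V_CC·R_2/(R_1+R_2) = 13×3.3/21.3 = 2.01 V, R_Th = R_1‖R_2 = 2.79 kΩ.
Base-emitter loop: V_Th = I_B·R_Th + V_BE + (β+1)I_B·R_E, so I_B = (2.01 − 0.7) / (2.79 + 201×0.56) = 0.0114 mA.
I_C = β·I_B = 200×0.0114 = 2.28 mA, and I_E = (β+1)I_B = 2.29 mA.
V_CE = V_CC − I_C·R_C − I_E·R_E = 13 − 2.28×1.2 − 2.29×0.56 = 8.98 V.
V_CE = 8.98 V > 0.2 V confirms active-region operation.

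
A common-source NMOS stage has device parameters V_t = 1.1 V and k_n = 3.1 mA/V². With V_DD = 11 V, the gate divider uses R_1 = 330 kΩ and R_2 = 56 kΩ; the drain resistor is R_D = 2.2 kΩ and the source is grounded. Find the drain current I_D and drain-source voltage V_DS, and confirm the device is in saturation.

I_D ≈ 0.38 mA, V_DS ≈ 10 V

V_G = V_DD·R_2/(R_1+R_2) = 11×56/386 = 1.6 V. With the source grounded, V_GS = V_G = 1.6 V.
Assume saturation: I_D = (k_n/2)(V_GS − V_t)² = (3.1/2)×(1.6 − 1.1)² = 1.55×0.496² = 0.381 mA.
V_DS = V_DD − I_D·R_D = 11 − 0.381×2.2 = 10.2 V.
Saturation requires V_DS ≥ V_GS − V_t = 0.496 V; 10.2 ≥ 0.496 ✓.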